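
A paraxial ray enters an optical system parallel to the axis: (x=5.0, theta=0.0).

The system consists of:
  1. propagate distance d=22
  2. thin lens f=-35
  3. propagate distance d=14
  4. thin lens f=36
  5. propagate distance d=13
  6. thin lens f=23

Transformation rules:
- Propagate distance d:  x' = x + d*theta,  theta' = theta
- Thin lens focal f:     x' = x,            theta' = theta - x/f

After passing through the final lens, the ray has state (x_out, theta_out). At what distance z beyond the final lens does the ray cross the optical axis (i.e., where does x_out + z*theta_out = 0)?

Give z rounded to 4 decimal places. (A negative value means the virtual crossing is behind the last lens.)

Initial: x=5.0000 theta=0.0000
After 1 (propagate distance d=22): x=5.0000 theta=0.0000
After 2 (thin lens f=-35): x=5.0000 theta=1/7 (≈0.1429)
After 3 (propagate distance d=14): x=7.0000 theta=1/7 (≈0.1429)
After 4 (thin lens f=36): x=7.0000 theta=-13/252 (≈-0.0516)
After 5 (propagate distance d=13): x=1595/252 (≈6.3294) theta=-13/252 (≈-0.0516)
After 6 (thin lens f=23): x=1595/252 (≈6.3294) theta=-947/2898 (≈-0.3268)
z_focus = -x_out/theta_out = -(1595/252)/(-947/2898) = 36685/1894 ≈ 19.3691
Rounded to 4 decimal places: z = 19.3691

Answer: 19.3691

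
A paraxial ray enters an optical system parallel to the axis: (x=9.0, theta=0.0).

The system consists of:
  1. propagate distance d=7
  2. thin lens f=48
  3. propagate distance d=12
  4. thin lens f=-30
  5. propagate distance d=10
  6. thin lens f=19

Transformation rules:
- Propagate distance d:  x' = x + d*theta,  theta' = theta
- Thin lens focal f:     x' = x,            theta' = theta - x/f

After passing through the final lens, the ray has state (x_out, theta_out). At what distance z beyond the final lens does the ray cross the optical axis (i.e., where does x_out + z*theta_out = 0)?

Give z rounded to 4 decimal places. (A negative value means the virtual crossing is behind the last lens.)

Initial: x=9.0000 theta=0.0000
After 1 (propagate distance d=7): x=9.0000 theta=0.0000
After 2 (thin lens f=48): x=9.0000 theta=-0.1875
After 3 (propagate distance d=12): x=6.7500 theta=-0.1875
After 4 (thin lens f=-30): x=6.7500 theta=0.0375
After 5 (propagate distance d=10): x=7.1250 theta=0.0375
After 6 (thin lens f=19): x=7.1250 theta=-0.3375
z_focus = -x_out/theta_out = -(7.1250)/(-0.3375) = 190/9 ≈ 21.1111
Rounded to 4 decimal places: z = 21.1111

Answer: 21.1111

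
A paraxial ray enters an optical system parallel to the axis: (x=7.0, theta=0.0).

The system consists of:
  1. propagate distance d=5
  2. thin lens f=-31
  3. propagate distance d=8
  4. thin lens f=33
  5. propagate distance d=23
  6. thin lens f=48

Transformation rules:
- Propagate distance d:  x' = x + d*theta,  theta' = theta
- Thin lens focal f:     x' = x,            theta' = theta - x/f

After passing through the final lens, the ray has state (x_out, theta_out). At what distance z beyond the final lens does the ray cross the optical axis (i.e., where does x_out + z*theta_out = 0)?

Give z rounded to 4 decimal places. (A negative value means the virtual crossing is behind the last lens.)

Initial: x=7.0000 theta=0.0000
After 1 (propagate distance d=5): x=7.0000 theta=0.0000
After 2 (thin lens f=-31): x=7.0000 theta=7/31 (≈0.2258)
After 3 (propagate distance d=8): x=273/31 (≈8.8065) theta=7/31 (≈0.2258)
After 4 (thin lens f=33): x=273/31 (≈8.8065) theta=-14/341 (≈-0.0411)
After 5 (propagate distance d=23): x=2681/341 (≈7.8622) theta=-14/341 (≈-0.0411)
After 6 (thin lens f=48): x=2681/341 (≈7.8622) theta=-3353/16368 (≈-0.2049)
z_focus = -x_out/theta_out = -(2681/341)/(-3353/16368) = 18384/479 ≈ 38.3800
Rounded to 4 decimal places: z = 38.3800

Answer: 38.3800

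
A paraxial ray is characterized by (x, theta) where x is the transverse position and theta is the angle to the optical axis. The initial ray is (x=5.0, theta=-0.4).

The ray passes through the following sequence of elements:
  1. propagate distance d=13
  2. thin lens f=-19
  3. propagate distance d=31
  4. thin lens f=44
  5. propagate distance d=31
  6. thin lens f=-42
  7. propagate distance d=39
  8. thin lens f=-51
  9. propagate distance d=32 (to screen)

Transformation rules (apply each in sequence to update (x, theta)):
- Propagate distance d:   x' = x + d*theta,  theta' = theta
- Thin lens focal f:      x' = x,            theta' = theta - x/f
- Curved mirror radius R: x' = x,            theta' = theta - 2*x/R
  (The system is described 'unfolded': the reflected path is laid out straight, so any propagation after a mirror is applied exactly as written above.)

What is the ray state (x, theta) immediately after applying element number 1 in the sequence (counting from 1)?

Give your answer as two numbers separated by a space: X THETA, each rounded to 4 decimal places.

Answer: -0.2000 -0.4000

Derivation:
Initial: x=5.0000 theta=-0.4000
After 1 (propagate distance d=13): x=-0.2000 theta=-0.4000
Rounded to 4 decimal places: x = -0.2000, theta = -0.4000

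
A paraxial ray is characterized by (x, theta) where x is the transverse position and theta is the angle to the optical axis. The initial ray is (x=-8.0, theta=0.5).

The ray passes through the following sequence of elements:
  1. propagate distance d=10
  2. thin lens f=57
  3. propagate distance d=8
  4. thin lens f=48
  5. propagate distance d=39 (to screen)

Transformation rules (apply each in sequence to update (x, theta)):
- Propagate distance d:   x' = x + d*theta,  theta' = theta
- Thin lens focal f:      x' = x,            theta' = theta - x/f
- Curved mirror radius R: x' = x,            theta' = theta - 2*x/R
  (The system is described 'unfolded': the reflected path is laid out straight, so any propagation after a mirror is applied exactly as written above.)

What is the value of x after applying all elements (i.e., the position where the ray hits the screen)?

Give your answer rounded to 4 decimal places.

Initial: x=-8.0000 theta=0.5000
After 1 (propagate distance d=10): x=-3.0000 theta=0.5000
After 2 (thin lens f=57): x=-3.0000 theta=21/38 (≈0.5526)
After 3 (propagate distance d=8): x=27/19 (≈1.4211) theta=21/38 (≈0.5526)
After 4 (thin lens f=48): x=27/19 (≈1.4211) theta=159/304 (≈0.5230)
After 5 (propagate distance d=39 (to screen)): x=6633/304 (≈21.8191) theta=159/304 (≈0.5230)
Rounded to 4 decimal places: x = 21.8191

Answer: 21.8191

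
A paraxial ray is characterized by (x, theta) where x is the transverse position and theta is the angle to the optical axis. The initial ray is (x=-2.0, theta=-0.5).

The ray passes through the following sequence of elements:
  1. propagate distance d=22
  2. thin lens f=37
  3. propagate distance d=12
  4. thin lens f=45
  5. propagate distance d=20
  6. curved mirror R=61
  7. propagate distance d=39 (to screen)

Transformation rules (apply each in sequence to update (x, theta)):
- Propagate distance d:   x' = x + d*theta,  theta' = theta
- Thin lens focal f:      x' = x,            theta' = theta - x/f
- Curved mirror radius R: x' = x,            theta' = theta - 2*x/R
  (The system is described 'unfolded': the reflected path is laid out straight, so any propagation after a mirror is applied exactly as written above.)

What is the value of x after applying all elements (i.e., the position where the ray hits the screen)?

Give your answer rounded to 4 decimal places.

Answer: 10.1328

Derivation:
Initial: x=-2.0000 theta=-0.5000
After 1 (propagate distance d=22): x=-13.0000 theta=-0.5000
After 2 (thin lens f=37): x=-13.0000 theta=-11/74 (≈-0.1486)
After 3 (propagate distance d=12): x=-547/37 (≈-14.7838) theta=-11/74 (≈-0.1486)
After 4 (thin lens f=45): x=-547/37 (≈-14.7838) theta=599/3330 (≈0.1799)
After 5 (propagate distance d=20): x=-3725/333 (≈-11.1862) theta=599/3330 (≈0.1799)
After 6 (curved mirror R=61): x=-3725/333 (≈-11.1862) theta=37013/67710 (≈0.5466)
After 7 (propagate distance d=39 (to screen)): x=2058271/203130 (≈10.1328) theta=37013/67710 (≈0.5466)
Rounded to 4 decimal places: x = 10.1328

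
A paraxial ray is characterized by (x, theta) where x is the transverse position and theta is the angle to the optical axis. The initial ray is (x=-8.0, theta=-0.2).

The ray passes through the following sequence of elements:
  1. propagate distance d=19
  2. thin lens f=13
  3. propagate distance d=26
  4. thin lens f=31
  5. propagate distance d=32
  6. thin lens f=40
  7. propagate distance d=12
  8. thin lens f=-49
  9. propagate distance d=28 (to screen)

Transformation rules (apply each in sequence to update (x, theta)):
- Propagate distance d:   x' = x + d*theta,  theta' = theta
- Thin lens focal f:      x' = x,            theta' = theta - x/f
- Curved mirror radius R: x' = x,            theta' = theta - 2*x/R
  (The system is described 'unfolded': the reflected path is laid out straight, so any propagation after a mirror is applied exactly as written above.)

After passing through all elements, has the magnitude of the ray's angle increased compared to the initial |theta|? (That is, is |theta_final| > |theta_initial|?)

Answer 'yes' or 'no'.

Answer: yes

Derivation:
Initial: x=-8.0000 theta=-0.2000
After 1 (propagate distance d=19): x=-11.8000 theta=-0.2000
After 2 (thin lens f=13): x=-11.8000 theta=46/65 (≈0.7077)
After 3 (propagate distance d=26): x=6.6000 theta=46/65 (≈0.7077)
After 4 (thin lens f=31): x=6.6000 theta=997/2015 (≈0.4948)
After 5 (propagate distance d=32): x=45203/2015 (≈22.4333) theta=997/2015 (≈0.4948)
After 6 (thin lens f=40): x=45203/2015 (≈22.4333) theta=-5323/80600 (≈-0.0660)
After 7 (propagate distance d=12): x=436061/20150 (≈21.6407) theta=-5323/80600 (≈-0.0660)
After 8 (thin lens f=-49): x=436061/20150 (≈21.6407) theta=114109/303800 (≈0.3756)
After 9 (propagate distance d=28 (to screen)): x=2267922/70525 (≈32.1577) theta=114109/303800 (≈0.3756)
|theta_initial|=0.2000 |theta_final|=114109/303800 (≈0.3756) -> increased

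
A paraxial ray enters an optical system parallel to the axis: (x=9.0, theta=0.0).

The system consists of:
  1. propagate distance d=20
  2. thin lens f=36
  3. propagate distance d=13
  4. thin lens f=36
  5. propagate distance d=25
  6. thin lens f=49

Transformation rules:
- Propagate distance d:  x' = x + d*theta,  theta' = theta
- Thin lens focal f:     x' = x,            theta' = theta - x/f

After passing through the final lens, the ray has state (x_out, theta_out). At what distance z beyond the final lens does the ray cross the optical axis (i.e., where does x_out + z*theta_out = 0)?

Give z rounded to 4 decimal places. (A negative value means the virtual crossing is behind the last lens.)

Initial: x=9.0000 theta=0.0000
After 1 (propagate distance d=20): x=9.0000 theta=0.0000
After 2 (thin lens f=36): x=9.0000 theta=-0.2500
After 3 (propagate distance d=13): x=5.7500 theta=-0.2500
After 4 (thin lens f=36): x=5.7500 theta=-59/144 (≈-0.4097)
After 5 (propagate distance d=25): x=-647/144 (≈-4.4931) theta=-59/144 (≈-0.4097)
After 6 (thin lens f=49): x=-647/144 (≈-4.4931) theta=-187/588 (≈-0.3180)
z_focus = -x_out/theta_out = -(-647/144)/(-187/588) = -31703/2244 ≈ -14.1279
Rounded to 4 decimal places: z = -14.1279

Answer: -14.1279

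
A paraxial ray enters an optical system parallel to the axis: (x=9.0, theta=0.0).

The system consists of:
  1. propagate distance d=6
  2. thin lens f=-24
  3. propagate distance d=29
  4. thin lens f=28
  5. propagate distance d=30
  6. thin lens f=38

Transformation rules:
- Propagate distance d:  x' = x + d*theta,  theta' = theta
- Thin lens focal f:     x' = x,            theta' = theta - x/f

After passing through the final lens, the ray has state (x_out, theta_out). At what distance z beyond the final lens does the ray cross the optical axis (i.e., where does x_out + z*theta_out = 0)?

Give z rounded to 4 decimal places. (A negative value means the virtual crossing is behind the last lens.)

Initial: x=9.0000 theta=0.0000
After 1 (propagate distance d=6): x=9.0000 theta=0.0000
After 2 (thin lens f=-24): x=9.0000 theta=0.3750
After 3 (propagate distance d=29): x=19.8750 theta=0.3750
After 4 (thin lens f=28): x=19.8750 theta=-75/224 (≈-0.3348)
After 5 (propagate distance d=30): x=1101/112 (≈9.8304) theta=-75/224 (≈-0.3348)
After 6 (thin lens f=38): x=1101/112 (≈9.8304) theta=-1263/2128 (≈-0.5935)
z_focus = -x_out/theta_out = -(1101/112)/(-1263/2128) = 6973/421 ≈ 16.5629
Rounded to 4 decimal places: z = 16.5629

Answer: 16.5629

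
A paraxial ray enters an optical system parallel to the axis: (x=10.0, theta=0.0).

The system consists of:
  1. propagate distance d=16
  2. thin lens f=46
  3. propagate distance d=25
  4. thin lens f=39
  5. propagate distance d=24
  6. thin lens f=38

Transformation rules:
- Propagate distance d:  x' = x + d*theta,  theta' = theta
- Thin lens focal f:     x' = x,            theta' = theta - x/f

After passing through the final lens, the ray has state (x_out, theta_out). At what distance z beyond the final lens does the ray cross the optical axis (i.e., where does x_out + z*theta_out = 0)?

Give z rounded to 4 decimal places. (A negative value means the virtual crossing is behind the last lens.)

Answer: -14.2242

Derivation:
Initial: x=10.0000 theta=0.0000
After 1 (propagate distance d=16): x=10.0000 theta=0.0000
After 2 (thin lens f=46): x=10.0000 theta=-5/23 (≈-0.2174)
After 3 (propagate distance d=25): x=105/23 (≈4.5652) theta=-5/23 (≈-0.2174)
After 4 (thin lens f=39): x=105/23 (≈4.5652) theta=-100/299 (≈-0.3344)
After 5 (propagate distance d=24): x=-45/13 (≈-3.4615) theta=-100/299 (≈-0.3344)
After 6 (thin lens f=38): x=-45/13 (≈-3.4615) theta=-2765/11362 (≈-0.2434)
z_focus = -x_out/theta_out = -(-45/13)/(-2765/11362) = -7866/553 ≈ -14.2242
Rounded to 4 decimal places: z = -14.2242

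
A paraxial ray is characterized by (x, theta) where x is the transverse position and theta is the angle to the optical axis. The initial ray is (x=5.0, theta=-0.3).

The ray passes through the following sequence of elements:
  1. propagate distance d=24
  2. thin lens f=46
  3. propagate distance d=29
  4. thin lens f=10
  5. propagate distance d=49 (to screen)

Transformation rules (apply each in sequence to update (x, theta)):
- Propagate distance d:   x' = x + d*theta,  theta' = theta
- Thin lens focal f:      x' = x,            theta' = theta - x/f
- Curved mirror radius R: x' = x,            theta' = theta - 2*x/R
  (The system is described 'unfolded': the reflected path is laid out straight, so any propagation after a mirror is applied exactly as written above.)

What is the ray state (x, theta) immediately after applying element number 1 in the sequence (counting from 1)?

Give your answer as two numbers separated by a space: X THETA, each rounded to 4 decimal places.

Initial: x=5.0000 theta=-0.3000
After 1 (propagate distance d=24): x=-2.2000 theta=-0.3000
Rounded to 4 decimal places: x = -2.2000, theta = -0.3000

Answer: -2.2000 -0.3000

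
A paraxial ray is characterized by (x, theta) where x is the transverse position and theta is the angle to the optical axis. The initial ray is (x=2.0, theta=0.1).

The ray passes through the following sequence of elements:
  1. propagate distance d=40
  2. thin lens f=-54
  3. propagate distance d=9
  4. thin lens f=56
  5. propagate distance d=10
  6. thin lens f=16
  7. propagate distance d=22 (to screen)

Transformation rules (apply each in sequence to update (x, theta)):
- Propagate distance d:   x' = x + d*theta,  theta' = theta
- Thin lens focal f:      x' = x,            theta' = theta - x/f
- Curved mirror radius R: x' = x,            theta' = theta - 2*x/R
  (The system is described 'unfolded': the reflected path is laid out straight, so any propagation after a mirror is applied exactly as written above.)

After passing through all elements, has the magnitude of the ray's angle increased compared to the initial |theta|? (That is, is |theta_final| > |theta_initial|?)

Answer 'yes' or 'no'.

Initial: x=2.0000 theta=0.1000
After 1 (propagate distance d=40): x=6.0000 theta=0.1000
After 2 (thin lens f=-54): x=6.0000 theta=19/90 (≈0.2111)
After 3 (propagate distance d=9): x=7.9000 theta=19/90 (≈0.2111)
After 4 (thin lens f=56): x=7.9000 theta=353/5040 (≈0.0700)
After 5 (propagate distance d=10): x=21673/2520 (≈8.6004) theta=353/5040 (≈0.0700)
After 6 (thin lens f=16): x=21673/2520 (≈8.6004) theta=-6283/13440 (≈-0.4675)
After 7 (propagate distance d=22 (to screen)): x=-6791/4032 (≈-1.6843) theta=-6283/13440 (≈-0.4675)
|theta_initial|=0.1000 |theta_final|=6283/13440 (≈0.4675) -> increased

Answer: yes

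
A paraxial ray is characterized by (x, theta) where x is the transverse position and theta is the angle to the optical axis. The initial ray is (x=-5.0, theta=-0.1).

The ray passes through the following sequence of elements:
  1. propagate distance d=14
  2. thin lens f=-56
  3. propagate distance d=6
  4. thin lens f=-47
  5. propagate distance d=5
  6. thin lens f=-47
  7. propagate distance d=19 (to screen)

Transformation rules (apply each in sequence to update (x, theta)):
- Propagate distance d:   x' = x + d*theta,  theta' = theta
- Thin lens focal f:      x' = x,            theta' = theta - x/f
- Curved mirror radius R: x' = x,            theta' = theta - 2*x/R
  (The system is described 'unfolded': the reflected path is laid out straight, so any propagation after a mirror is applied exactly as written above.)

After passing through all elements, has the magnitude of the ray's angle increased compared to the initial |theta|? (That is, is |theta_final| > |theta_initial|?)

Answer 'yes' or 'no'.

Answer: yes

Derivation:
Initial: x=-5.0000 theta=-0.1000
After 1 (propagate distance d=14): x=-6.4000 theta=-0.1000
After 2 (thin lens f=-56): x=-6.4000 theta=-3/14 (≈-0.2143)
After 3 (propagate distance d=6): x=-269/35 (≈-7.6857) theta=-3/14 (≈-0.2143)
After 4 (thin lens f=-47): x=-269/35 (≈-7.6857) theta=-1243/3290 (≈-0.3778)
After 5 (propagate distance d=5): x=-31501/3290 (≈-9.5748) theta=-1243/3290 (≈-0.3778)
After 6 (thin lens f=-47): x=-31501/3290 (≈-9.5748) theta=-6423/11045 (≈-0.5815)
After 7 (propagate distance d=19 (to screen)): x=-637813/30926 (≈-20.6238) theta=-6423/11045 (≈-0.5815)
|theta_initial|=0.1000 |theta_final|=6423/11045 (≈0.5815) -> increased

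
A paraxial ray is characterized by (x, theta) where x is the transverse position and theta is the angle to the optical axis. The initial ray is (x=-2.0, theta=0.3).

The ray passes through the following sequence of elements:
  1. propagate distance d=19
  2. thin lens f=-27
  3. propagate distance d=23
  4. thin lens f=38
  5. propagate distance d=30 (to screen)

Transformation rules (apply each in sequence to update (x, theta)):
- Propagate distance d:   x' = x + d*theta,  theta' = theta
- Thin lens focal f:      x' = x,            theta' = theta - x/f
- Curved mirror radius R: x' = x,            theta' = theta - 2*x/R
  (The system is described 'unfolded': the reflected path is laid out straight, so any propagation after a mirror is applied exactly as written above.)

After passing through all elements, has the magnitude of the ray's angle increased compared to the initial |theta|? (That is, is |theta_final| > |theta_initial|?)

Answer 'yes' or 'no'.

Initial: x=-2.0000 theta=0.3000
After 1 (propagate distance d=19): x=3.7000 theta=0.3000
After 2 (thin lens f=-27): x=3.7000 theta=59/135 (≈0.4370)
After 3 (propagate distance d=23): x=3713/270 (≈13.7519) theta=59/135 (≈0.4370)
After 4 (thin lens f=38): x=3713/270 (≈13.7519) theta=257/3420 (≈0.0751)
After 5 (propagate distance d=30 (to screen)): x=41056/2565 (≈16.0062) theta=257/3420 (≈0.0751)
|theta_initial|=0.3000 |theta_final|=257/3420 (≈0.0751) -> not increased

Answer: no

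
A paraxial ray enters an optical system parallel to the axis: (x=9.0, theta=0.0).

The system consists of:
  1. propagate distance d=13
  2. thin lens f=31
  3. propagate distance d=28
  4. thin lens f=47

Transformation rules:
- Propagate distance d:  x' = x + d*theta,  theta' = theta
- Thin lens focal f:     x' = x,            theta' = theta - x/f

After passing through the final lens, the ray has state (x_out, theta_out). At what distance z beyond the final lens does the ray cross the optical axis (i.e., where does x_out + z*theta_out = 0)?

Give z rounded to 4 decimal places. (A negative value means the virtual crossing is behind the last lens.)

Answer: 2.8200

Derivation:
Initial: x=9.0000 theta=0.0000
After 1 (propagate distance d=13): x=9.0000 theta=0.0000
After 2 (thin lens f=31): x=9.0000 theta=-9/31 (≈-0.2903)
After 3 (propagate distance d=28): x=27/31 (≈0.8710) theta=-9/31 (≈-0.2903)
After 4 (thin lens f=47): x=27/31 (≈0.8710) theta=-450/1457 (≈-0.3089)
z_focus = -x_out/theta_out = -(27/31)/(-450/1457) = 2.8200
Rounded to 4 decimal places: z = 2.8200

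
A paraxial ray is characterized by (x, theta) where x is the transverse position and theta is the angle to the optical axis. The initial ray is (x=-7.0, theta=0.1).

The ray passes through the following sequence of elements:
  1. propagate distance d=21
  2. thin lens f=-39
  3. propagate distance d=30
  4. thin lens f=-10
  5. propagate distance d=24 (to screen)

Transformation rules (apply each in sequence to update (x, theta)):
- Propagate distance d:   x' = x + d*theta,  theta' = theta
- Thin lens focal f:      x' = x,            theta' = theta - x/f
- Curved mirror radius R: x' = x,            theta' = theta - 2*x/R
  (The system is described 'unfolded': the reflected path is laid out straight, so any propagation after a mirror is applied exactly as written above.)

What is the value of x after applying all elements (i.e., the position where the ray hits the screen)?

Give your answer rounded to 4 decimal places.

Initial: x=-7.0000 theta=0.1000
After 1 (propagate distance d=21): x=-4.9000 theta=0.1000
After 2 (thin lens f=-39): x=-4.9000 theta=-1/39 (≈-0.0256)
After 3 (propagate distance d=30): x=-737/130 (≈-5.6692) theta=-1/39 (≈-0.0256)
After 4 (thin lens f=-10): x=-737/130 (≈-5.6692) theta=-2311/3900 (≈-0.5926)
After 5 (propagate distance d=24 (to screen)): x=-12929/650 (≈-19.8908) theta=-2311/3900 (≈-0.5926)
Rounded to 4 decimal places: x = -19.8908

Answer: -19.8908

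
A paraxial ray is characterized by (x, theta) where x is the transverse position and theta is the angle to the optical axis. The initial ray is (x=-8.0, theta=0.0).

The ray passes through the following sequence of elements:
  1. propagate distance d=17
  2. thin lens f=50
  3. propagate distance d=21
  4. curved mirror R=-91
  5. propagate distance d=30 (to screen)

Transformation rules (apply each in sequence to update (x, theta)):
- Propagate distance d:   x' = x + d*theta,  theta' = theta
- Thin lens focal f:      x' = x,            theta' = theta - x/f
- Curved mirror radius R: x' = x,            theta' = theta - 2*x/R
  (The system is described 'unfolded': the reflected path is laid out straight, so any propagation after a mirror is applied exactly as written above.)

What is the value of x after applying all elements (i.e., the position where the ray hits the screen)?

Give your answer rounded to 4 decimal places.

Initial: x=-8.0000 theta=0.0000
After 1 (propagate distance d=17): x=-8.0000 theta=0.0000
After 2 (thin lens f=50): x=-8.0000 theta=0.1600
After 3 (propagate distance d=21): x=-4.6400 theta=0.1600
After 4 (curved mirror R=-91): x=-4.6400 theta=132/2275 (≈0.0580)
After 5 (propagate distance d=30 (to screen)): x=-6596/2275 (≈-2.8993) theta=132/2275 (≈0.0580)
Rounded to 4 decimal places: x = -2.8993

Answer: -2.8993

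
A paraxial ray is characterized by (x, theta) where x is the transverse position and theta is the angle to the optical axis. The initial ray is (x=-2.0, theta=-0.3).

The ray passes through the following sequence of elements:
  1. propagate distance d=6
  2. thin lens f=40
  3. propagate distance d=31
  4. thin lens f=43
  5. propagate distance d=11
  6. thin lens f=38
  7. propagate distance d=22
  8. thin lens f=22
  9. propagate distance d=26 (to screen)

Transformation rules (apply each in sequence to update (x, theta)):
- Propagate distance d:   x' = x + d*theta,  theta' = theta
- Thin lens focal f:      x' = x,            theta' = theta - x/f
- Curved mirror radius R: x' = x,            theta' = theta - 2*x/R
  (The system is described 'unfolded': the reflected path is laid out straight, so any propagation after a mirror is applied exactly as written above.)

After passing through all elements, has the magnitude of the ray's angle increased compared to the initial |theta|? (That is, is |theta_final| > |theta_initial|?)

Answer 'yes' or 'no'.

Answer: yes

Derivation:
Initial: x=-2.0000 theta=-0.3000
After 1 (propagate distance d=6): x=-3.8000 theta=-0.3000
After 2 (thin lens f=40): x=-3.8000 theta=-0.2050
After 3 (propagate distance d=31): x=-10.1550 theta=-0.2050
After 4 (thin lens f=43): x=-10.1550 theta=67/2150 (≈0.0312)
After 5 (propagate distance d=11): x=-16877/1720 (≈-9.8122) theta=67/2150 (≈0.0312)
After 6 (thin lens f=38): x=-16877/1720 (≈-9.8122) theta=94569/326800 (≈0.2894)
After 7 (propagate distance d=22): x=-70382/20425 (≈-3.4459) theta=94569/326800 (≈0.2894)
After 8 (thin lens f=22): x=-70382/20425 (≈-3.4459) theta=16877/37840 (≈0.4460)
After 9 (propagate distance d=26 (to screen)): x=14649479/1797400 (≈8.1504) theta=16877/37840 (≈0.4460)
|theta_initial|=0.3000 |theta_final|=16877/37840 (≈0.4460) -> increased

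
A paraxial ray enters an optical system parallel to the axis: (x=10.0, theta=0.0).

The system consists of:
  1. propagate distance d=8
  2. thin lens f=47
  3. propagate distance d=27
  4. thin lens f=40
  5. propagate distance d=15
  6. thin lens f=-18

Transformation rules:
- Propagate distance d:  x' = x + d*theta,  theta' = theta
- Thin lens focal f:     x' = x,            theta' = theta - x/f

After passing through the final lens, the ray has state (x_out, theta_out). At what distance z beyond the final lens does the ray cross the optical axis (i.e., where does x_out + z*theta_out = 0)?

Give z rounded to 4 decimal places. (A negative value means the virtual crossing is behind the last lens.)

Initial: x=10.0000 theta=0.0000
After 1 (propagate distance d=8): x=10.0000 theta=0.0000
After 2 (thin lens f=47): x=10.0000 theta=-10/47 (≈-0.2128)
After 3 (propagate distance d=27): x=200/47 (≈4.2553) theta=-10/47 (≈-0.2128)
After 4 (thin lens f=40): x=200/47 (≈4.2553) theta=-15/47 (≈-0.3191)
After 5 (propagate distance d=15): x=-25/47 (≈-0.5319) theta=-15/47 (≈-0.3191)
After 6 (thin lens f=-18): x=-25/47 (≈-0.5319) theta=-295/846 (≈-0.3487)
z_focus = -x_out/theta_out = -(-25/47)/(-295/846) = -90/59 ≈ -1.5254
Rounded to 4 decimal places: z = -1.5254

Answer: -1.5254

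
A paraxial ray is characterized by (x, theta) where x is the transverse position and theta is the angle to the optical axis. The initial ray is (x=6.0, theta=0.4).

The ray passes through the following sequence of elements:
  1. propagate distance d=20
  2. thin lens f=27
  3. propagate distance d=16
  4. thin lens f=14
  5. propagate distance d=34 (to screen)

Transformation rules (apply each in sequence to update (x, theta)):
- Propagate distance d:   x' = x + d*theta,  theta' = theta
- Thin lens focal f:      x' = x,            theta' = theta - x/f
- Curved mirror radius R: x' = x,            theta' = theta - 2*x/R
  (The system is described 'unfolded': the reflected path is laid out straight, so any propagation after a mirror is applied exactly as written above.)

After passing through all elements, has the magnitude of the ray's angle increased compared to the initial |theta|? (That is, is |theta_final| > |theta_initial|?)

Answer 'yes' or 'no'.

Initial: x=6.0000 theta=0.4000
After 1 (propagate distance d=20): x=14.0000 theta=0.4000
After 2 (thin lens f=27): x=14.0000 theta=-16/135 (≈-0.1185)
After 3 (propagate distance d=16): x=1634/135 (≈12.1037) theta=-16/135 (≈-0.1185)
After 4 (thin lens f=14): x=1634/135 (≈12.1037) theta=-929/945 (≈-0.9831)
After 5 (propagate distance d=34 (to screen)): x=-6716/315 (≈-21.3206) theta=-929/945 (≈-0.9831)
|theta_initial|=0.4000 |theta_final|=929/945 (≈0.9831) -> increased

Answer: yes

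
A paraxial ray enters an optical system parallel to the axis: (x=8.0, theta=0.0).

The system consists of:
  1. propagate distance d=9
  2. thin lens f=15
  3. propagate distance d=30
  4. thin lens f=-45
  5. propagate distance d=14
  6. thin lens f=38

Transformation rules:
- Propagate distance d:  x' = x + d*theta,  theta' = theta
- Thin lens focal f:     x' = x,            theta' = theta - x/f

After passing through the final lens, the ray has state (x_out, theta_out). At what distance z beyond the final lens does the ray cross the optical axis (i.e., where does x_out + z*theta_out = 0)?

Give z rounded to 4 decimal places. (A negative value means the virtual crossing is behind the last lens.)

Answer: -75.2549

Derivation:
Initial: x=8.0000 theta=0.0000
After 1 (propagate distance d=9): x=8.0000 theta=0.0000
After 2 (thin lens f=15): x=8.0000 theta=-8/15 (≈-0.5333)
After 3 (propagate distance d=30): x=-8.0000 theta=-8/15 (≈-0.5333)
After 4 (thin lens f=-45): x=-8.0000 theta=-32/45 (≈-0.7111)
After 5 (propagate distance d=14): x=-808/45 (≈-17.9556) theta=-32/45 (≈-0.7111)
After 6 (thin lens f=38): x=-808/45 (≈-17.9556) theta=-68/285 (≈-0.2386)
z_focus = -x_out/theta_out = -(-808/45)/(-68/285) = -3838/51 ≈ -75.2549
Rounded to 4 decimal places: z = -75.2549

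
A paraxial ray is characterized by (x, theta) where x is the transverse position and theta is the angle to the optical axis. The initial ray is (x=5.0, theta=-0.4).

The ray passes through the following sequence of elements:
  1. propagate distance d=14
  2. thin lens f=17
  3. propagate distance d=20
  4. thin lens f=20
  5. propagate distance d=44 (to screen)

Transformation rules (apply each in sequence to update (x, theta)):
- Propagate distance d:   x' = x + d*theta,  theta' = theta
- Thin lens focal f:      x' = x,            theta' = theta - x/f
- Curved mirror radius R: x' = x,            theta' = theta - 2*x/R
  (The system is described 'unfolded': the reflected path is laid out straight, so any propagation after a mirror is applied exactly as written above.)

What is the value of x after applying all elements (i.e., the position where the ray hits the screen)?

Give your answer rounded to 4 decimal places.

Initial: x=5.0000 theta=-0.4000
After 1 (propagate distance d=14): x=-0.6000 theta=-0.4000
After 2 (thin lens f=17): x=-0.6000 theta=-31/85 (≈-0.3647)
After 3 (propagate distance d=20): x=-671/85 (≈-7.8941) theta=-31/85 (≈-0.3647)
After 4 (thin lens f=20): x=-671/85 (≈-7.8941) theta=0.0300
After 5 (propagate distance d=44 (to screen)): x=-2794/425 (≈-6.5741) theta=0.0300
Rounded to 4 decimal places: x = -6.5741

Answer: -6.5741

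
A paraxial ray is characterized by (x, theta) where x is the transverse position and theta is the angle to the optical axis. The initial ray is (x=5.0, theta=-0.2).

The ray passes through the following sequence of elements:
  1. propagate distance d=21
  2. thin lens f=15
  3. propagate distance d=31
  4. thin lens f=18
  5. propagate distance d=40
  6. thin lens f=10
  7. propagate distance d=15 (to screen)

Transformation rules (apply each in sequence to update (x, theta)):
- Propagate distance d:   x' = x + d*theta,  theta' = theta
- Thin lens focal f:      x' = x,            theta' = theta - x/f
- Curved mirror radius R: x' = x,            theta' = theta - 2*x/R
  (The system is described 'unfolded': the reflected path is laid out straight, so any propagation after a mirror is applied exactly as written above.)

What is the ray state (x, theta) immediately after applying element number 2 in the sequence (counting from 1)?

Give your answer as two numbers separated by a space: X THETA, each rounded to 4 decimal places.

Answer: 0.8000 -0.2533

Derivation:
Initial: x=5.0000 theta=-0.2000
After 1 (propagate distance d=21): x=0.8000 theta=-0.2000
After 2 (thin lens f=15): x=0.8000 theta=-19/75 (≈-0.2533)
Rounded to 4 decimal places: x = 0.8000, theta = -0.2533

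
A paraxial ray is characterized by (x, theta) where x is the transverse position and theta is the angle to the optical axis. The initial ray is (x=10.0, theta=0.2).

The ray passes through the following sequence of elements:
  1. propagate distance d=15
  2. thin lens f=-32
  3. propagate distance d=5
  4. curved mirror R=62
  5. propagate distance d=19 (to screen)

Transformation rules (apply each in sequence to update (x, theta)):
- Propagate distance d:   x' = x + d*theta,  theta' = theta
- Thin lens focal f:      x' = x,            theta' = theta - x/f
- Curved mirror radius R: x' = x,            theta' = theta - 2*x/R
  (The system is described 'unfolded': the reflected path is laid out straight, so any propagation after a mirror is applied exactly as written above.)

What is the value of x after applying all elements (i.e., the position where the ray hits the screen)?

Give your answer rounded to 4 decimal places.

Answer: 17.7244

Derivation:
Initial: x=10.0000 theta=0.2000
After 1 (propagate distance d=15): x=13.0000 theta=0.2000
After 2 (thin lens f=-32): x=13.0000 theta=97/160 (≈0.6063)
After 3 (propagate distance d=5): x=513/32 (≈16.0313) theta=97/160 (≈0.6063)
After 4 (curved mirror R=62): x=513/32 (≈16.0313) theta=221/2480 (≈0.0891)
After 5 (propagate distance d=19 (to screen)): x=87913/4960 (≈17.7244) theta=221/2480 (≈0.0891)
Rounded to 4 decimal places: x = 17.7244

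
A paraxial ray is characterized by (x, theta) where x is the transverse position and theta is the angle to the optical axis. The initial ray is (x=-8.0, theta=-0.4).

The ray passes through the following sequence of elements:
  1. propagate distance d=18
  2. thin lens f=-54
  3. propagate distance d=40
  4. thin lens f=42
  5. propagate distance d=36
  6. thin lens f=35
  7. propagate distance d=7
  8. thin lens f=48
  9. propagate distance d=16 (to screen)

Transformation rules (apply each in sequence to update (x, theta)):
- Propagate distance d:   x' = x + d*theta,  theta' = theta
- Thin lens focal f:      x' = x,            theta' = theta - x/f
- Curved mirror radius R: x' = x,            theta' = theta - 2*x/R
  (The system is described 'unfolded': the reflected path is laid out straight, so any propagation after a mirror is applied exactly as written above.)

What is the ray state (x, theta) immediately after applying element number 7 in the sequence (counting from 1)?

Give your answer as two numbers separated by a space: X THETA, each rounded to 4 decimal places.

Answer: -22.1730 1.2037

Derivation:
Initial: x=-8.0000 theta=-0.4000
After 1 (propagate distance d=18): x=-15.2000 theta=-0.4000
After 2 (thin lens f=-54): x=-15.2000 theta=-92/135 (≈-0.6815)
After 3 (propagate distance d=40): x=-5732/135 (≈-42.4593) theta=-92/135 (≈-0.6815)
After 4 (thin lens f=42): x=-5732/135 (≈-42.4593) theta=934/2835 (≈0.3295)
After 5 (propagate distance d=36): x=-28916/945 (≈-30.5989) theta=934/2835 (≈0.3295)
After 6 (thin lens f=35): x=-28916/945 (≈-30.5989) theta=119438/99225 (≈1.2037)
After 7 (propagate distance d=7): x=-314302/14175 (≈-22.1730) theta=119438/99225 (≈1.2037)
Rounded to 4 decimal places: x = -22.1730, theta = 1.2037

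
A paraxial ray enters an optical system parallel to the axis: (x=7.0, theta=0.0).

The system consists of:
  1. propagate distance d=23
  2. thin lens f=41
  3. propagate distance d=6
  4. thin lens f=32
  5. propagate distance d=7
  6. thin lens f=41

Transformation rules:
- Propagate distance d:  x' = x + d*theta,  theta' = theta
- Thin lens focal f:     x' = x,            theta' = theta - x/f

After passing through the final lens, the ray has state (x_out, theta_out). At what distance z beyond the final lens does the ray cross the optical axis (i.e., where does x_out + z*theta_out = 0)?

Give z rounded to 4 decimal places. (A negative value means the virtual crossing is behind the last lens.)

Answer: 7.8549

Derivation:
Initial: x=7.0000 theta=0.0000
After 1 (propagate distance d=23): x=7.0000 theta=0.0000
After 2 (thin lens f=41): x=7.0000 theta=-7/41 (≈-0.1707)
After 3 (propagate distance d=6): x=245/41 (≈5.9756) theta=-7/41 (≈-0.1707)
After 4 (thin lens f=32): x=245/41 (≈5.9756) theta=-469/1312 (≈-0.3575)
After 5 (propagate distance d=7): x=4557/1312 (≈3.4733) theta=-469/1312 (≈-0.3575)
After 6 (thin lens f=41): x=4557/1312 (≈3.4733) theta=-11893/26896 (≈-0.4422)
z_focus = -x_out/theta_out = -(4557/1312)/(-11893/26896) = 26691/3398 ≈ 7.8549
Rounded to 4 decimal places: z = 7.8549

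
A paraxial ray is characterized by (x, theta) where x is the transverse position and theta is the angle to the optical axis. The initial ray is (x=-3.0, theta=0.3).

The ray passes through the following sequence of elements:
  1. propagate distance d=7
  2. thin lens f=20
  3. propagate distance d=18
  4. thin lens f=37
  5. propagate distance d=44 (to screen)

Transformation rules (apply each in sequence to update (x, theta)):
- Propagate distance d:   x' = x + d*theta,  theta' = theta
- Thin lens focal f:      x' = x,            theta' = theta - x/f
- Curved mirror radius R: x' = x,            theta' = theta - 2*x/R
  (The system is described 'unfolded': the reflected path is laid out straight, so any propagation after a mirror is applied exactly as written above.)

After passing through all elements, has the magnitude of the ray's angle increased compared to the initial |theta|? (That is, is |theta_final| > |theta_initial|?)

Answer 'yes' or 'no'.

Answer: no

Derivation:
Initial: x=-3.0000 theta=0.3000
After 1 (propagate distance d=7): x=-0.9000 theta=0.3000
After 2 (thin lens f=20): x=-0.9000 theta=0.3450
After 3 (propagate distance d=18): x=5.3100 theta=0.3450
After 4 (thin lens f=37): x=5.3100 theta=1491/7400 (≈0.2015)
After 5 (propagate distance d=44 (to screen)): x=52449/3700 (≈14.1754) theta=1491/7400 (≈0.2015)
|theta_initial|=0.3000 |theta_final|=1491/7400 (≈0.2015) -> not increased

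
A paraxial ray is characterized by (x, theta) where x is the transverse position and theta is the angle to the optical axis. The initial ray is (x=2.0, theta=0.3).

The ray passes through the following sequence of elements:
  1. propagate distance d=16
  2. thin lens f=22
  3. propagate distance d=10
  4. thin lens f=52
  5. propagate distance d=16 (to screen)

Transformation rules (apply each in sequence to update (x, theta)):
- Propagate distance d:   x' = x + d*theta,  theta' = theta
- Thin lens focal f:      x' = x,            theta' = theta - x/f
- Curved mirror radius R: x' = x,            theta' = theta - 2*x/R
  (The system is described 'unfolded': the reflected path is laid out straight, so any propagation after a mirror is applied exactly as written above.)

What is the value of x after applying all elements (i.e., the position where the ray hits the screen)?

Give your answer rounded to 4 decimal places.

Answer: 4.4993

Derivation:
Initial: x=2.0000 theta=0.3000
After 1 (propagate distance d=16): x=6.8000 theta=0.3000
After 2 (thin lens f=22): x=6.8000 theta=-1/110 (≈-0.0091)
After 3 (propagate distance d=10): x=369/55 (≈6.7091) theta=-1/110 (≈-0.0091)
After 4 (thin lens f=52): x=369/55 (≈6.7091) theta=-79/572 (≈-0.1381)
After 5 (propagate distance d=16 (to screen)): x=3217/715 (≈4.4993) theta=-79/572 (≈-0.1381)
Rounded to 4 decimal places: x = 4.4993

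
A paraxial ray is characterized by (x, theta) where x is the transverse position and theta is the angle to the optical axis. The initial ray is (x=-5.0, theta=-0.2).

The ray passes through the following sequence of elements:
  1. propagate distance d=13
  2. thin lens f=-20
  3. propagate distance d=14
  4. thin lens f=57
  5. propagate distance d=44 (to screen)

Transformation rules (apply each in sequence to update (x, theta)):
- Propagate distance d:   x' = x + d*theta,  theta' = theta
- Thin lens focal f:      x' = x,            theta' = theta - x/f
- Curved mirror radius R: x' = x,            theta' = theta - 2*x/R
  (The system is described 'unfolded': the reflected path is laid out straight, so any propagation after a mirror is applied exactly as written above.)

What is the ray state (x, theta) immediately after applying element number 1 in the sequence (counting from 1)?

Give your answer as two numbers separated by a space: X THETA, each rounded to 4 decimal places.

Initial: x=-5.0000 theta=-0.2000
After 1 (propagate distance d=13): x=-7.6000 theta=-0.2000
Rounded to 4 decimal places: x = -7.6000, theta = -0.2000

Answer: -7.6000 -0.2000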